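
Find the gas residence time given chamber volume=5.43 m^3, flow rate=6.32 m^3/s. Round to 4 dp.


tau = V / Q_flow
tau = 5.43 / 6.32 = 0.8592 s


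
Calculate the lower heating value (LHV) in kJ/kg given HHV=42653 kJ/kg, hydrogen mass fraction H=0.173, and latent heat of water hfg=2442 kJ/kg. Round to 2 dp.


LHV = HHV - hfg * 9 * H
Water correction = 2442 * 9 * 0.173 = 3802.194 kJ/kg
LHV = 42653 - 3802.194 = 38850.81 kJ/kg


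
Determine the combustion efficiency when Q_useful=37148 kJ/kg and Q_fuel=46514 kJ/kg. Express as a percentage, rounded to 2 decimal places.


Efficiency = (Q_useful / Q_fuel) * 100
Efficiency = (37148 / 46514) * 100
Efficiency = 0.7986 * 100 = 79.86%


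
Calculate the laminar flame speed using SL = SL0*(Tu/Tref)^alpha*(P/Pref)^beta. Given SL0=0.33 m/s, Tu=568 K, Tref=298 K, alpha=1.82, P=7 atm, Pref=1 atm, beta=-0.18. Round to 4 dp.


SL = SL0 * (Tu/Tref)^alpha * (P/Pref)^beta
T ratio = 568/298 = 1.90604027
(T ratio)^alpha = 1.90604027^1.82 = 3.234747
(P/Pref)^beta = 7^(-0.18) = 0.704502
SL = 0.33 * 3.234747 * 0.704502 = 0.7520 m/s


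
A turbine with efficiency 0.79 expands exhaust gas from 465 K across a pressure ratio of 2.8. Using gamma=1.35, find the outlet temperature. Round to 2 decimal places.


T_out = T_in * (1 - eta * (1 - PR^(-(gamma-1)/gamma)))
Exponent = -(1.35-1)/1.35 = -0.25925926
PR^exp = 2.8^(-0.25925926) = 0.76572026
Factor = 1 - 0.79*(1 - 0.76572026) = 0.81491901
T_out = 465 * 0.81491901 = 378.94 K


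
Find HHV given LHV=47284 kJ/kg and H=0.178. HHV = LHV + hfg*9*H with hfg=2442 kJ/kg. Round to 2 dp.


HHV = LHV + hfg * 9 * H
Water addition = 2442 * 9 * 0.178 = 3912.084 kJ/kg
HHV = 47284 + 3912.084 = 51196.08 kJ/kg


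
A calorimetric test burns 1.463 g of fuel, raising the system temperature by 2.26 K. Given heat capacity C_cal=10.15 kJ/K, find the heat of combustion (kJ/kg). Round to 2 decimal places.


Hc = C_cal * delta_T / m_fuel
Q_released = 10.15 * 2.26 = 22.9390 kJ
m_fuel = 1.463 g = 1.463/1000 kg = 0.001463 kg
Hc = 22.9390 / 0.001463 = 15679.43 kJ/kg


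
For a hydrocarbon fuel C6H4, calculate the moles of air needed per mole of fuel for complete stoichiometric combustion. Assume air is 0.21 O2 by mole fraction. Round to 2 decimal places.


Balanced combustion: C6H4 + 7 O2 -> 6 CO2 + 2 H2O
O2 needed = C + H/4 = 6 + 4/4 = 7.00 moles
Air moles = O2 / 0.21 = 7.00 / 0.21 = 33.33 moles air


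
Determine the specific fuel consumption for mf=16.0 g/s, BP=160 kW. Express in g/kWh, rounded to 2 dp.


SFC = (mf / BP) * 3600
Rate = 16.0 / 160 = 0.100000 g/(s*kW)
SFC = 0.100000 * 3600 = 360.00 g/kWh


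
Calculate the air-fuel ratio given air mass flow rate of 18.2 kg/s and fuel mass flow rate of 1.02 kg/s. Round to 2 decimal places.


AFR = m_air / m_fuel
AFR = 18.2 / 1.02 = 17.84


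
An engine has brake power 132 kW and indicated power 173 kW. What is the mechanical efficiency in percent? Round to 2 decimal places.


eta_mech = (BP / IP) * 100
Ratio = 132 / 173 = 0.7630
eta_mech = 0.7630 * 100 = 76.30%


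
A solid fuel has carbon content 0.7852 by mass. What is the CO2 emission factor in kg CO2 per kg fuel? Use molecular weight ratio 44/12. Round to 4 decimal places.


EF = C_frac * (M_CO2 / M_C)
EF = 0.7852 * (44/12)
EF = 0.7852 * 3.666667 = 2.8791 kg_CO2/kg_fuel


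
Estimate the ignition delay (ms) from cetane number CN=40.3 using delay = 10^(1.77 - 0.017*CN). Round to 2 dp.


delay = 10^(1.77 - 0.017*CN)
Exponent = 1.77 - 0.017*40.3 = 1.0849
delay = 10^1.0849 = 12.16 ms


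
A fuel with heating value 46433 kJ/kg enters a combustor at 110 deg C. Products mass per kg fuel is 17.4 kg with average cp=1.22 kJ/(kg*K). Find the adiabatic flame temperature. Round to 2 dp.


T_ad = T_in + Hc / (m_p * cp)
Denominator = 17.4 * 1.22 = 21.2280
Temperature rise = 46433 / 21.2280 = 2187.35 K
T_ad = 110 + 2187.35 = 2297.35 deg C


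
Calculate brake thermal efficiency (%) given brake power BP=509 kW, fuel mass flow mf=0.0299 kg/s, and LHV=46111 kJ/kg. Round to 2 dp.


eta_BTE = (BP / (mf * LHV)) * 100
Denominator = 0.0299 * 46111 = 1378.7189 kW
eta_BTE = (509 / 1378.7189) * 100 = 36.92%


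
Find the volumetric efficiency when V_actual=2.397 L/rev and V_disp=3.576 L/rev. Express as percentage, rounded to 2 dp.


eta_v = (V_actual / V_disp) * 100
Ratio = 2.397 / 3.576 = 0.6703
eta_v = 0.6703 * 100 = 67.03%


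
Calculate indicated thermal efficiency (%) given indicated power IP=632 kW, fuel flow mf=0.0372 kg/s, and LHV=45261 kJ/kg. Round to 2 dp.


eta_ith = (IP / (mf * LHV)) * 100
Denominator = 0.0372 * 45261 = 1683.7092 kW
eta_ith = (632 / 1683.7092) * 100 = 37.54%


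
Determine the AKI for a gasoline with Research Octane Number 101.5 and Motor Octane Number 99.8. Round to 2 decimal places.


AKI = (RON + MON) / 2
AKI = (101.5 + 99.8) / 2
AKI = 201.3 / 2 = 100.65


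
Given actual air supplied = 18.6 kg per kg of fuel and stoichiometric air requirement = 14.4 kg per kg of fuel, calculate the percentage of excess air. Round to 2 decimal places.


Excess air = actual - stoichiometric = 18.6 - 14.4 = 4.20 kg/kg fuel
Excess air % = (excess / stoich) * 100 = (4.20 / 14.4) * 100 = 29.17%


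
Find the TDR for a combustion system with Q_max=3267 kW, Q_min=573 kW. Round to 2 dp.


TDR = Q_max / Q_min
TDR = 3267 / 573 = 5.70


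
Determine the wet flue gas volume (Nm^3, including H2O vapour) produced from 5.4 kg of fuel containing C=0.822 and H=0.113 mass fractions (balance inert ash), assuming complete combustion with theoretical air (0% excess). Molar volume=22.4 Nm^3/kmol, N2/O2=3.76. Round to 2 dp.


Per kg fuel: CO2 = (C/12 kmol)*22.4 = (0.822/12)*22.4 = 1.53440 Nm^3
Per kg fuel: H2O = (H/2 kmol)*22.4 = (0.113/2)*22.4 = 1.26560 Nm^3
O2 needed per kg fuel = C/12 + H/4 = 0.822/12 + 0.113/4 = 0.09675000 kmol
Per kg fuel: N2 = O2*3.76*22.4 = 0.09675000*3.76*22.4 = 8.14867 Nm^3
Total per kg = 1.53440 + 1.26560 + 8.14867 = 10.94867 Nm^3
Total = 10.94867 * 5.4 = 59.12 Nm^3


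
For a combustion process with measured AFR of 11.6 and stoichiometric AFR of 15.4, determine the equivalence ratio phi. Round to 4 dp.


phi = AFR_stoich / AFR_actual
phi = 15.4 / 11.6 = 1.3276


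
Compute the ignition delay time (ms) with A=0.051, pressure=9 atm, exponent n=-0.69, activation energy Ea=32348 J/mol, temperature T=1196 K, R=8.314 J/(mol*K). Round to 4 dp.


tau = A * P^n * exp(Ea/(R*T))
P^n = 9^(-0.69) = 0.21956983
Ea/(R*T) = 32348/(8.314*1196) = 3.253166
exp(Ea/(R*T)) = 25.872123
tau = 0.051 * 0.21956983 * 25.872123 = 0.2897 ms


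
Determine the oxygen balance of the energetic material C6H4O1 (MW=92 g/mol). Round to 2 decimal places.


OB = -1600 * (2C + H/2 - O) / MW
Inner = 2*6 + 4/2 - 1 = 13.00
OB = -1600 * 13.00 / 92 = -226.09%


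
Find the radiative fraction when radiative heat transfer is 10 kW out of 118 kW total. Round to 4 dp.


f_rad = Q_rad / Q_total
f_rad = 10 / 118 = 0.0847


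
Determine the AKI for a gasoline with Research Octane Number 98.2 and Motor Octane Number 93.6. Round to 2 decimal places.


AKI = (RON + MON) / 2
AKI = (98.2 + 93.6) / 2
AKI = 191.8 / 2 = 95.90


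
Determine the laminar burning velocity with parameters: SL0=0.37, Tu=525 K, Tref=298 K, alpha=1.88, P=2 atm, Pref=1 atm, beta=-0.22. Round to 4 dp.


SL = SL0 * (Tu/Tref)^alpha * (P/Pref)^beta
T ratio = 525/298 = 1.76174497
(T ratio)^alpha = 1.76174497^1.88 = 2.899833
(P/Pref)^beta = 2^(-0.22) = 0.858565
SL = 0.37 * 2.899833 * 0.858565 = 0.9212 m/s


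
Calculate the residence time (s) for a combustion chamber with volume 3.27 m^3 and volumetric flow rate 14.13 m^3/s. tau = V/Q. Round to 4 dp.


tau = V / Q_flow
tau = 3.27 / 14.13 = 0.2314 s


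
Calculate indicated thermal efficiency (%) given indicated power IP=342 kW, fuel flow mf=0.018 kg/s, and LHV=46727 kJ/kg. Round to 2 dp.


eta_ith = (IP / (mf * LHV)) * 100
Denominator = 0.018 * 46727 = 841.0860 kW
eta_ith = (342 / 841.0860) * 100 = 40.66%


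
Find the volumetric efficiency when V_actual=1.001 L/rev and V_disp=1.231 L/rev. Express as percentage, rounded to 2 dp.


eta_v = (V_actual / V_disp) * 100
Ratio = 1.001 / 1.231 = 0.8132
eta_v = 0.8132 * 100 = 81.32%


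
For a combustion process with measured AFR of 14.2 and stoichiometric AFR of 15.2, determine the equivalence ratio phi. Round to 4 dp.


phi = AFR_stoich / AFR_actual
phi = 15.2 / 14.2 = 1.0704


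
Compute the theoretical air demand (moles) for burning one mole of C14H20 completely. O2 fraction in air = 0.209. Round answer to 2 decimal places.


Balanced combustion: C14H20 + 19 O2 -> 14 CO2 + 10 H2O
O2 needed = C + H/4 = 14 + 20/4 = 19.00 moles
Air moles = O2 / 0.209 = 19.00 / 0.209 = 90.91 moles air


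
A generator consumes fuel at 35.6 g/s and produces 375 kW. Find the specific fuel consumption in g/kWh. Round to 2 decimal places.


SFC = (mf / BP) * 3600
Rate = 35.6 / 375 = 0.094933 g/(s*kW)
SFC = 0.094933 * 3600 = 341.76 g/kWh


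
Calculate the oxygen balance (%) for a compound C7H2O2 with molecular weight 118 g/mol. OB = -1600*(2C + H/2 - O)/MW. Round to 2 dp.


OB = -1600 * (2C + H/2 - O) / MW
Inner = 2*7 + 2/2 - 2 = 13.00
OB = -1600 * 13.00 / 118 = -176.27%


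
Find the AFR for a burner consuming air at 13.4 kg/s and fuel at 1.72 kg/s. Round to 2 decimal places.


AFR = m_air / m_fuel
AFR = 13.4 / 1.72 = 7.79


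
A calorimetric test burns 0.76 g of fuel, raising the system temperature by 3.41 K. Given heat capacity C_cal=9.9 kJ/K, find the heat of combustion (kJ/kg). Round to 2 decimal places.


Hc = C_cal * delta_T / m_fuel
Q_released = 9.9 * 3.41 = 33.7590 kJ
m_fuel = 0.76 g = 0.76/1000 kg = 0.000760 kg
Hc = 33.7590 / 0.000760 = 44419.74 kJ/kg


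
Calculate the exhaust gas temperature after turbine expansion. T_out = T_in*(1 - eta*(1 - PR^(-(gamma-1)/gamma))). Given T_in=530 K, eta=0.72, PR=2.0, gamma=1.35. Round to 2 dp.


T_out = T_in * (1 - eta * (1 - PR^(-(gamma-1)/gamma)))
Exponent = -(1.35-1)/1.35 = -0.25925926
PR^exp = 2.0^(-0.25925926) = 0.83551680
Factor = 1 - 0.72*(1 - 0.83551680) = 0.88157210
T_out = 530 * 0.88157210 = 467.23 K


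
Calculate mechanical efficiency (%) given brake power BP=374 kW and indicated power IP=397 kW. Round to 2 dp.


eta_mech = (BP / IP) * 100
Ratio = 374 / 397 = 0.9421
eta_mech = 0.9421 * 100 = 94.21%


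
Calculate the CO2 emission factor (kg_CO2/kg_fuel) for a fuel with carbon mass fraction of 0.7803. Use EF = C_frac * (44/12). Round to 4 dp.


EF = C_frac * (M_CO2 / M_C)
EF = 0.7803 * (44/12)
EF = 0.7803 * 3.666667 = 2.8611 kg_CO2/kg_fuel


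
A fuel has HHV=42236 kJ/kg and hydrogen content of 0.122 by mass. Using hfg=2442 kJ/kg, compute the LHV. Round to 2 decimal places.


LHV = HHV - hfg * 9 * H
Water correction = 2442 * 9 * 0.122 = 2681.316 kJ/kg
LHV = 42236 - 2681.316 = 39554.68 kJ/kg


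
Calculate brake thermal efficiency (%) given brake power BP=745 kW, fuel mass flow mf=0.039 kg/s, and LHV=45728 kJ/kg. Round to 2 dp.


eta_BTE = (BP / (mf * LHV)) * 100
Denominator = 0.039 * 45728 = 1783.3920 kW
eta_BTE = (745 / 1783.3920) * 100 = 41.77%


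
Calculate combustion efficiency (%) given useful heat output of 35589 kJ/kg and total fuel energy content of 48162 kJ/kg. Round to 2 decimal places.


Efficiency = (Q_useful / Q_fuel) * 100
Efficiency = (35589 / 48162) * 100
Efficiency = 0.7389 * 100 = 73.89%


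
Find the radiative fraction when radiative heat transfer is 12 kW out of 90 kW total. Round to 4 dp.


f_rad = Q_rad / Q_total
f_rad = 12 / 90 = 0.1333


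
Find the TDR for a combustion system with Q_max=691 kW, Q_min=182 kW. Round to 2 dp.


TDR = Q_max / Q_min
TDR = 691 / 182 = 3.80


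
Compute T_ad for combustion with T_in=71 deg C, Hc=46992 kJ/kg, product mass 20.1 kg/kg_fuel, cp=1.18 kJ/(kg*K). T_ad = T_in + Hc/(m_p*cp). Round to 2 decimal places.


T_ad = T_in + Hc / (m_p * cp)
Denominator = 20.1 * 1.18 = 23.7180
Temperature rise = 46992 / 23.7180 = 1981.28 K
T_ad = 71 + 1981.28 = 2052.28 deg C


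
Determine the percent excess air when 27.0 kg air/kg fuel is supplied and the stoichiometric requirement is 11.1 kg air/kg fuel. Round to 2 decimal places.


Excess air = actual - stoichiometric = 27.0 - 11.1 = 15.90 kg/kg fuel
Excess air % = (excess / stoich) * 100 = (15.90 / 11.1) * 100 = 143.24%


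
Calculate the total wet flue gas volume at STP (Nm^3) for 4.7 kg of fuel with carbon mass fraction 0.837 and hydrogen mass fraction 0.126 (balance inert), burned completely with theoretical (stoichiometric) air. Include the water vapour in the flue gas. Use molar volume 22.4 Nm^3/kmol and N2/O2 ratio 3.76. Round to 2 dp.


Per kg fuel: CO2 = (C/12 kmol)*22.4 = (0.837/12)*22.4 = 1.56240 Nm^3
Per kg fuel: H2O = (H/2 kmol)*22.4 = (0.126/2)*22.4 = 1.41120 Nm^3
O2 needed per kg fuel = C/12 + H/4 = 0.837/12 + 0.126/4 = 0.10125000 kmol
Per kg fuel: N2 = O2*3.76*22.4 = 0.10125000*3.76*22.4 = 8.52768 Nm^3
Total per kg = 1.56240 + 1.41120 + 8.52768 = 11.50128 Nm^3
Total = 11.50128 * 4.7 = 54.06 Nm^3


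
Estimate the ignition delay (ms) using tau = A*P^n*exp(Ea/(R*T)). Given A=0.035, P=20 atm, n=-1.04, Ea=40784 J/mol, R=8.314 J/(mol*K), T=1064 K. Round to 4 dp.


tau = A * P^n * exp(Ea/(R*T))
P^n = 20^(-1.04) = 0.04435359
Ea/(R*T) = 40784/(8.314*1064) = 4.610395
exp(Ea/(R*T)) = 100.523885
tau = 0.035 * 0.04435359 * 100.523885 = 0.1561 ms


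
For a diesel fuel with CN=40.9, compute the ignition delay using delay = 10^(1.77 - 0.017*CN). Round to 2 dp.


delay = 10^(1.77 - 0.017*CN)
Exponent = 1.77 - 0.017*40.9 = 1.0747
delay = 10^1.0747 = 11.88 ms


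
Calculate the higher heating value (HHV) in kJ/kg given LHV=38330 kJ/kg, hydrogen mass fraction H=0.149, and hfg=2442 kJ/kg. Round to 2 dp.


HHV = LHV + hfg * 9 * H
Water addition = 2442 * 9 * 0.149 = 3274.722 kJ/kg
HHV = 38330 + 3274.722 = 41604.72 kJ/kg


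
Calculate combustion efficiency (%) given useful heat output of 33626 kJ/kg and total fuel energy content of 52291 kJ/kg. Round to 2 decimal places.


Efficiency = (Q_useful / Q_fuel) * 100
Efficiency = (33626 / 52291) * 100
Efficiency = 0.6431 * 100 = 64.31%


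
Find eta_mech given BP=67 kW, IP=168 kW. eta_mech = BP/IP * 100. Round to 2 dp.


eta_mech = (BP / IP) * 100
Ratio = 67 / 168 = 0.3988
eta_mech = 0.3988 * 100 = 39.88%


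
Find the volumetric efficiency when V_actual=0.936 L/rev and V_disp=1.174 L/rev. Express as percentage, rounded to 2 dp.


eta_v = (V_actual / V_disp) * 100
Ratio = 0.936 / 1.174 = 0.7973
eta_v = 0.7973 * 100 = 79.73%


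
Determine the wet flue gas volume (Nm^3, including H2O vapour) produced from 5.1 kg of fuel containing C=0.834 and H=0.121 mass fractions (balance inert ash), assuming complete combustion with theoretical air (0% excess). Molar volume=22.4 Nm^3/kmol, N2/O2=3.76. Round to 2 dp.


Per kg fuel: CO2 = (C/12 kmol)*22.4 = (0.834/12)*22.4 = 1.55680 Nm^3
Per kg fuel: H2O = (H/2 kmol)*22.4 = (0.121/2)*22.4 = 1.35520 Nm^3
O2 needed per kg fuel = C/12 + H/4 = 0.834/12 + 0.121/4 = 0.09975000 kmol
Per kg fuel: N2 = O2*3.76*22.4 = 0.09975000*3.76*22.4 = 8.40134 Nm^3
Total per kg = 1.55680 + 1.35520 + 8.40134 = 11.31334 Nm^3
Total = 11.31334 * 5.1 = 57.70 Nm^3


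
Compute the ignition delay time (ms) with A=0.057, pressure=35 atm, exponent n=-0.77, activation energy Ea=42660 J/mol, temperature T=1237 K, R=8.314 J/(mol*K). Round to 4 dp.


tau = A * P^n * exp(Ea/(R*T))
P^n = 35^(-0.77) = 0.06472434
Ea/(R*T) = 42660/(8.314*1237) = 4.148023
exp(Ea/(R*T)) = 63.308700
tau = 0.057 * 0.06472434 * 63.308700 = 0.2336 ms


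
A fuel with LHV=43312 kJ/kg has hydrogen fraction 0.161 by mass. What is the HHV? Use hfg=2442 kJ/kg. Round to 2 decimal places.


HHV = LHV + hfg * 9 * H
Water addition = 2442 * 9 * 0.161 = 3538.458 kJ/kg
HHV = 43312 + 3538.458 = 46850.46 kJ/kg


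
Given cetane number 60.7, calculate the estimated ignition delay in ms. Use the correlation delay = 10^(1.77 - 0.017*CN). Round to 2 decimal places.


delay = 10^(1.77 - 0.017*CN)
Exponent = 1.77 - 0.017*60.7 = 0.7381
delay = 10^0.7381 = 5.47 ms


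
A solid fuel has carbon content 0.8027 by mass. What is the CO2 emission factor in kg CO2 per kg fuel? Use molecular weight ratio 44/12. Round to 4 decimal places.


EF = C_frac * (M_CO2 / M_C)
EF = 0.8027 * (44/12)
EF = 0.8027 * 3.666667 = 2.9432 kg_CO2/kg_fuel


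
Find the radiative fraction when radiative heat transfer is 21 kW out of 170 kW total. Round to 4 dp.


f_rad = Q_rad / Q_total
f_rad = 21 / 170 = 0.1235


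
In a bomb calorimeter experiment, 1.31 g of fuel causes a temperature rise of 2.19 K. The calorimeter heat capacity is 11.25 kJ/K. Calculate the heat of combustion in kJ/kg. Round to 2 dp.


Hc = C_cal * delta_T / m_fuel
Q_released = 11.25 * 2.19 = 24.6375 kJ
m_fuel = 1.31 g = 1.31/1000 kg = 0.001310 kg
Hc = 24.6375 / 0.001310 = 18807.25 kJ/kg


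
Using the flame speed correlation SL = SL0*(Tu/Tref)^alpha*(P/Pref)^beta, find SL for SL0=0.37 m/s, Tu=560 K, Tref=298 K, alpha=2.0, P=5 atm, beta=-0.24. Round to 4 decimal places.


SL = SL0 * (Tu/Tref)^alpha * (P/Pref)^beta
T ratio = 560/298 = 1.87919463
(T ratio)^alpha = 1.87919463^2.0 = 3.531372
(P/Pref)^beta = 5^(-0.24) = 0.679590
SL = 0.37 * 3.531372 * 0.679590 = 0.8880 m/s


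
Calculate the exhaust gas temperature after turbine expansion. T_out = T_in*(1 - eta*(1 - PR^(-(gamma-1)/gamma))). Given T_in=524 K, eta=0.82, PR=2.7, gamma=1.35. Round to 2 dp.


T_out = T_in * (1 - eta * (1 - PR^(-(gamma-1)/gamma)))
Exponent = -(1.35-1)/1.35 = -0.25925926
PR^exp = 2.7^(-0.25925926) = 0.77297411
Factor = 1 - 0.82*(1 - 0.77297411) = 0.81383877
T_out = 524 * 0.81383877 = 426.45 K


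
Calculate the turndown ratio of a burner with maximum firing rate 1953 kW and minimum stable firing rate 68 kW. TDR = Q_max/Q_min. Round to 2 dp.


TDR = Q_max / Q_min
TDR = 1953 / 68 = 28.72


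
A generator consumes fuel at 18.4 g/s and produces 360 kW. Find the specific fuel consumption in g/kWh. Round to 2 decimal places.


SFC = (mf / BP) * 3600
Rate = 18.4 / 360 = 0.051111 g/(s*kW)
SFC = 0.051111 * 3600 = 184.00 g/kWh


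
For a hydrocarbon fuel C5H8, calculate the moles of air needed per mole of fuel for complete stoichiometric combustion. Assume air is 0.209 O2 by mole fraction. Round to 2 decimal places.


Balanced combustion: C5H8 + 7 O2 -> 5 CO2 + 4 H2O
O2 needed = C + H/4 = 5 + 8/4 = 7.00 moles
Air moles = O2 / 0.209 = 7.00 / 0.209 = 33.49 moles air


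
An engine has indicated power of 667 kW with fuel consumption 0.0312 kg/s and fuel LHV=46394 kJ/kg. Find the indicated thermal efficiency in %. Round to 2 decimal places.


eta_ith = (IP / (mf * LHV)) * 100
Denominator = 0.0312 * 46394 = 1447.4928 kW
eta_ith = (667 / 1447.4928) * 100 = 46.08%


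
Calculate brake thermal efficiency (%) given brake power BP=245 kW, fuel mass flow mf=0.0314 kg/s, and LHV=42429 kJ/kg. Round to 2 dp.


eta_BTE = (BP / (mf * LHV)) * 100
Denominator = 0.0314 * 42429 = 1332.2706 kW
eta_BTE = (245 / 1332.2706) * 100 = 18.39%


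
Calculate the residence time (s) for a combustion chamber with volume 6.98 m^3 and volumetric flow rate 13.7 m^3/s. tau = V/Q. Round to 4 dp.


tau = V / Q_flow
tau = 6.98 / 13.7 = 0.5095 s


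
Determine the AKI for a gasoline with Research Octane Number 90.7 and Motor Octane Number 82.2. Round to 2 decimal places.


AKI = (RON + MON) / 2
AKI = (90.7 + 82.2) / 2
AKI = 172.9 / 2 = 86.45


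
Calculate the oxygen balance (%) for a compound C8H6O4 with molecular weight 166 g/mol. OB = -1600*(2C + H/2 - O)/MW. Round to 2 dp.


OB = -1600 * (2C + H/2 - O) / MW
Inner = 2*8 + 6/2 - 4 = 15.00
OB = -1600 * 15.00 / 166 = -144.58%


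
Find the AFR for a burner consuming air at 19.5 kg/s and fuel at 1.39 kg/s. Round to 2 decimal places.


AFR = m_air / m_fuel
AFR = 19.5 / 1.39 = 14.03


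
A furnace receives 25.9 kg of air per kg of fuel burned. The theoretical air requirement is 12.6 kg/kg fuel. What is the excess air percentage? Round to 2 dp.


Excess air = actual - stoichiometric = 25.9 - 12.6 = 13.30 kg/kg fuel
Excess air % = (excess / stoich) * 100 = (13.30 / 12.6) * 100 = 105.56%


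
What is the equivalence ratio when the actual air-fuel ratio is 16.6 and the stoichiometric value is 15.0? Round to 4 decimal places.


phi = AFR_stoich / AFR_actual
phi = 15.0 / 16.6 = 0.9036


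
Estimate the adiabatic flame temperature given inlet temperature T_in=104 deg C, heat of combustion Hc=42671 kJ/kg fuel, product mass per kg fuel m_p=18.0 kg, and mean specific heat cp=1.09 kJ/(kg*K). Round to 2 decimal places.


T_ad = T_in + Hc / (m_p * cp)
Denominator = 18.0 * 1.09 = 19.6200
Temperature rise = 42671 / 19.6200 = 2174.87 K
T_ad = 104 + 2174.87 = 2278.87 deg C


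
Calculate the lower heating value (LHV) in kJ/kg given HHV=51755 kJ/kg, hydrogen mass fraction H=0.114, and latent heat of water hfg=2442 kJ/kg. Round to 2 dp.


LHV = HHV - hfg * 9 * H
Water correction = 2442 * 9 * 0.114 = 2505.492 kJ/kg
LHV = 51755 - 2505.492 = 49249.51 kJ/kg


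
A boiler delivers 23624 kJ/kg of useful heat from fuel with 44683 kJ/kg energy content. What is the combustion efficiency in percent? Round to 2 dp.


Efficiency = (Q_useful / Q_fuel) * 100
Efficiency = (23624 / 44683) * 100
Efficiency = 0.5287 * 100 = 52.87%


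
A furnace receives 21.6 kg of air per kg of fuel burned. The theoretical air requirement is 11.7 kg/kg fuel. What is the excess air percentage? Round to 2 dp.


Excess air = actual - stoichiometric = 21.6 - 11.7 = 9.90 kg/kg fuel
Excess air % = (excess / stoich) * 100 = (9.90 / 11.7) * 100 = 84.62%


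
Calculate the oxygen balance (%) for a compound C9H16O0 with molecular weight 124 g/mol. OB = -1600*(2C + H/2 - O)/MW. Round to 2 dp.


OB = -1600 * (2C + H/2 - O) / MW
Inner = 2*9 + 16/2 - 0 = 26.00
OB = -1600 * 26.00 / 124 = -335.48%


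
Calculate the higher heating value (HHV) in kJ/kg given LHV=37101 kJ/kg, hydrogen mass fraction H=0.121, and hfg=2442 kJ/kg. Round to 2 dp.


HHV = LHV + hfg * 9 * H
Water addition = 2442 * 9 * 0.121 = 2659.338 kJ/kg
HHV = 37101 + 2659.338 = 39760.34 kJ/kg


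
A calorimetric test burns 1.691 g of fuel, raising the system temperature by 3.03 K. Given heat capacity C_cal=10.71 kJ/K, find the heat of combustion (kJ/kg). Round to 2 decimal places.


Hc = C_cal * delta_T / m_fuel
Q_released = 10.71 * 3.03 = 32.4513 kJ
m_fuel = 1.691 g = 1.691/1000 kg = 0.001691 kg
Hc = 32.4513 / 0.001691 = 19190.60 kJ/kg


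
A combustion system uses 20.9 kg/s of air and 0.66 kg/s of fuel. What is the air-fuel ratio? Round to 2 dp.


AFR = m_air / m_fuel
AFR = 20.9 / 0.66 = 31.67


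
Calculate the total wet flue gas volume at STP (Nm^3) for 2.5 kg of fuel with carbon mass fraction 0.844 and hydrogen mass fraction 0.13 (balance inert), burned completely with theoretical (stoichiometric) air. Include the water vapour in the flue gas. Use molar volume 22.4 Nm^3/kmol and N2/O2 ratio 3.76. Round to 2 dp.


Per kg fuel: CO2 = (C/12 kmol)*22.4 = (0.844/12)*22.4 = 1.57547 Nm^3
Per kg fuel: H2O = (H/2 kmol)*22.4 = (0.13/2)*22.4 = 1.45600 Nm^3
O2 needed per kg fuel = C/12 + H/4 = 0.844/12 + 0.13/4 = 0.10283333 kmol
Per kg fuel: N2 = O2*3.76*22.4 = 0.10283333*3.76*22.4 = 8.66103 Nm^3
Total per kg = 1.57547 + 1.45600 + 8.66103 = 11.69250 Nm^3
Total = 11.69250 * 2.5 = 29.23 Nm^3


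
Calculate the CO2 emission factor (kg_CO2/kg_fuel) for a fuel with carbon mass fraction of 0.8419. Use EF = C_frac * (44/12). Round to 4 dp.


EF = C_frac * (M_CO2 / M_C)
EF = 0.8419 * (44/12)
EF = 0.8419 * 3.666667 = 3.0870 kg_CO2/kg_fuel


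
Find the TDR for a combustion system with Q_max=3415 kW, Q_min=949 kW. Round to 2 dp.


TDR = Q_max / Q_min
TDR = 3415 / 949 = 3.60


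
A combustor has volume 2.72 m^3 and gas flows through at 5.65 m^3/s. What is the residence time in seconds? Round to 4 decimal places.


tau = V / Q_flow
tau = 2.72 / 5.65 = 0.4814 s


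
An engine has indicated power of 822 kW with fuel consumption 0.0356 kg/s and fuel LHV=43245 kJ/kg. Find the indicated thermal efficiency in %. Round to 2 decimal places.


eta_ith = (IP / (mf * LHV)) * 100
Denominator = 0.0356 * 43245 = 1539.5220 kW
eta_ith = (822 / 1539.5220) * 100 = 53.39%


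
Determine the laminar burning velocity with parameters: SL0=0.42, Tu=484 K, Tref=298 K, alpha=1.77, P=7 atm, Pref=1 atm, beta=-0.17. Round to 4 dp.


SL = SL0 * (Tu/Tref)^alpha * (P/Pref)^beta
T ratio = 484/298 = 1.62416107
(T ratio)^alpha = 1.62416107^1.77 = 2.359465
(P/Pref)^beta = 7^(-0.17) = 0.718345
SL = 0.42 * 2.359465 * 0.718345 = 0.7119 m/s


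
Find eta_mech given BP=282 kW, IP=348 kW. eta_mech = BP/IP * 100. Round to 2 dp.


eta_mech = (BP / IP) * 100
Ratio = 282 / 348 = 0.8103
eta_mech = 0.8103 * 100 = 81.03%


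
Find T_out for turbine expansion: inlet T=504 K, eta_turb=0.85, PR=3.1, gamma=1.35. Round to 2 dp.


T_out = T_in * (1 - eta * (1 - PR^(-(gamma-1)/gamma)))
Exponent = -(1.35-1)/1.35 = -0.25925926
PR^exp = 3.1^(-0.25925926) = 0.74577862
Factor = 1 - 0.85*(1 - 0.74577862) = 0.78391183
T_out = 504 * 0.78391183 = 395.09 K


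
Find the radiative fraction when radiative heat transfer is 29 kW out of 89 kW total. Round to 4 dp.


f_rad = Q_rad / Q_total
f_rad = 29 / 89 = 0.3258


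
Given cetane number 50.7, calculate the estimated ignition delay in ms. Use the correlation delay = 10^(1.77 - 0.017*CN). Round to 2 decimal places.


delay = 10^(1.77 - 0.017*CN)
Exponent = 1.77 - 0.017*50.7 = 0.9081
delay = 10^0.9081 = 8.09 ms


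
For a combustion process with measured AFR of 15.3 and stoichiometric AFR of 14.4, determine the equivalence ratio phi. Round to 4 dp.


phi = AFR_stoich / AFR_actual
phi = 14.4 / 15.3 = 0.9412


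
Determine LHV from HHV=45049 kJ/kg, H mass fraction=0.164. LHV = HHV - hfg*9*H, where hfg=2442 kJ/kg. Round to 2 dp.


LHV = HHV - hfg * 9 * H
Water correction = 2442 * 9 * 0.164 = 3604.392 kJ/kg
LHV = 45049 - 3604.392 = 41444.61 kJ/kg


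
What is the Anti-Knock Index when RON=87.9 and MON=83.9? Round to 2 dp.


AKI = (RON + MON) / 2
AKI = (87.9 + 83.9) / 2
AKI = 171.8 / 2 = 85.90


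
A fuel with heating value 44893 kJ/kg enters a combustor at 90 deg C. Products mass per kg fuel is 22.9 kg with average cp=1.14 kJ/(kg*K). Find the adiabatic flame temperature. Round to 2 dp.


T_ad = T_in + Hc / (m_p * cp)
Denominator = 22.9 * 1.14 = 26.1060
Temperature rise = 44893 / 26.1060 = 1719.64 K
T_ad = 90 + 1719.64 = 1809.64 deg C


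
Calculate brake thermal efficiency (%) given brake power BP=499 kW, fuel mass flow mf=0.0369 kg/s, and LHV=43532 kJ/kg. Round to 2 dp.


eta_BTE = (BP / (mf * LHV)) * 100
Denominator = 0.0369 * 43532 = 1606.3308 kW
eta_BTE = (499 / 1606.3308) * 100 = 31.06%


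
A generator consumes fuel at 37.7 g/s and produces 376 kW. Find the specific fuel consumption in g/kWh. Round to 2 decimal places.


SFC = (mf / BP) * 3600
Rate = 37.7 / 376 = 0.100266 g/(s*kW)
SFC = 0.100266 * 3600 = 360.96 g/kWh


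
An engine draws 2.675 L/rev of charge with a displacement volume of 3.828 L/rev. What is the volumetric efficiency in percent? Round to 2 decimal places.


eta_v = (V_actual / V_disp) * 100
Ratio = 2.675 / 3.828 = 0.6988
eta_v = 0.6988 * 100 = 69.88%


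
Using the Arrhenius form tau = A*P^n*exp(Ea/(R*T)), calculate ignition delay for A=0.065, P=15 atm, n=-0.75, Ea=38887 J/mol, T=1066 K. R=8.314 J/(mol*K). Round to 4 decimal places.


tau = A * P^n * exp(Ea/(R*T))
P^n = 15^(-0.75) = 0.13119931
Ea/(R*T) = 38887/(8.314*1066) = 4.387703
exp(Ea/(R*T)) = 80.455394
tau = 0.065 * 0.13119931 * 80.455394 = 0.6861 ms


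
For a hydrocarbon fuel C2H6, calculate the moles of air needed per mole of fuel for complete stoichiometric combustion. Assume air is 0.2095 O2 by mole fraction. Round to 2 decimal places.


Balanced combustion: C2H6 + 3.5 O2 -> 2 CO2 + 3 H2O
O2 needed = C + H/4 = 2 + 6/4 = 3.50 moles
Air moles = O2 / 0.2095 = 3.50 / 0.2095 = 16.71 moles air


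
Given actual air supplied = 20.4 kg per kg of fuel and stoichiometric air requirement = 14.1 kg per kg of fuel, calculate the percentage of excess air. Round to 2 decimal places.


Excess air = actual - stoichiometric = 20.4 - 14.1 = 6.30 kg/kg fuel
Excess air % = (excess / stoich) * 100 = (6.30 / 14.1) * 100 = 44.68%


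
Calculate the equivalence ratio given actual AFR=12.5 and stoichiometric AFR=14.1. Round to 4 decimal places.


phi = AFR_stoich / AFR_actual
phi = 14.1 / 12.5 = 1.1280


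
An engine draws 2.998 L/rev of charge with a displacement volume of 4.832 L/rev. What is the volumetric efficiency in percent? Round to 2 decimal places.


eta_v = (V_actual / V_disp) * 100
Ratio = 2.998 / 4.832 = 0.6204
eta_v = 0.6204 * 100 = 62.04%


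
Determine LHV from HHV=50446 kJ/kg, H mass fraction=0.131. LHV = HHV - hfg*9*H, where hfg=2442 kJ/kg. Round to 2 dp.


LHV = HHV - hfg * 9 * H
Water correction = 2442 * 9 * 0.131 = 2879.118 kJ/kg
LHV = 50446 - 2879.118 = 47566.88 kJ/kg


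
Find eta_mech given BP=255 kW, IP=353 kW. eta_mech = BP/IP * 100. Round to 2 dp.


eta_mech = (BP / IP) * 100
Ratio = 255 / 353 = 0.7224
eta_mech = 0.7224 * 100 = 72.24%


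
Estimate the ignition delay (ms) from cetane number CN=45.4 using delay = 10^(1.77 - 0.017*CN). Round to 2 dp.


delay = 10^(1.77 - 0.017*CN)
Exponent = 1.77 - 0.017*45.4 = 0.9982
delay = 10^0.9982 = 9.96 ms


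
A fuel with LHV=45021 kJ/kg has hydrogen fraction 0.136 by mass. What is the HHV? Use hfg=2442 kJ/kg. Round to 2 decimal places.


HHV = LHV + hfg * 9 * H
Water addition = 2442 * 9 * 0.136 = 2989.008 kJ/kg
HHV = 45021 + 2989.008 = 48010.01 kJ/kg


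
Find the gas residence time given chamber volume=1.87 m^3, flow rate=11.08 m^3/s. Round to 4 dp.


tau = V / Q_flow
tau = 1.87 / 11.08 = 0.1688 s


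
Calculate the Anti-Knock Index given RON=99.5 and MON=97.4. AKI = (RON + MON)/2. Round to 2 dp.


AKI = (RON + MON) / 2
AKI = (99.5 + 97.4) / 2
AKI = 196.9 / 2 = 98.45


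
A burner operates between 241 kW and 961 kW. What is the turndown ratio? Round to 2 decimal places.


TDR = Q_max / Q_min
TDR = 961 / 241 = 3.99


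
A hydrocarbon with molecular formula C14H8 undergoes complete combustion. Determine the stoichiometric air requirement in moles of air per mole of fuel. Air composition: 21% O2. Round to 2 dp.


Balanced combustion: C14H8 + 16 O2 -> 14 CO2 + 4 H2O
O2 needed = C + H/4 = 14 + 8/4 = 16.00 moles
Air moles = O2 / 0.21 = 16.00 / 0.21 = 76.19 moles air


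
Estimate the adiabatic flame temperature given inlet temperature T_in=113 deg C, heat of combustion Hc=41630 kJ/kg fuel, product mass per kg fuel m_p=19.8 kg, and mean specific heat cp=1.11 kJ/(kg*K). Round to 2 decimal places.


T_ad = T_in + Hc / (m_p * cp)
Denominator = 19.8 * 1.11 = 21.9780
Temperature rise = 41630 / 21.9780 = 1894.17 K
T_ad = 113 + 1894.17 = 2007.17 deg C


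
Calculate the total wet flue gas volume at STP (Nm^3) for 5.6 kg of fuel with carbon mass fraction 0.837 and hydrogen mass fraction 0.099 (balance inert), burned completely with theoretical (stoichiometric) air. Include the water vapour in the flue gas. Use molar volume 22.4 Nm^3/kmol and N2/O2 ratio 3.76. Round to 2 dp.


Per kg fuel: CO2 = (C/12 kmol)*22.4 = (0.837/12)*22.4 = 1.56240 Nm^3
Per kg fuel: H2O = (H/2 kmol)*22.4 = (0.099/2)*22.4 = 1.10880 Nm^3
O2 needed per kg fuel = C/12 + H/4 = 0.837/12 + 0.099/4 = 0.09450000 kmol
Per kg fuel: N2 = O2*3.76*22.4 = 0.09450000*3.76*22.4 = 7.95917 Nm^3
Total per kg = 1.56240 + 1.10880 + 7.95917 = 10.63037 Nm^3
Total = 10.63037 * 5.6 = 59.53 Nm^3


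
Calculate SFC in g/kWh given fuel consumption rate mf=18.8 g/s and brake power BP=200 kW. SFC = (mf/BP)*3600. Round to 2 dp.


SFC = (mf / BP) * 3600
Rate = 18.8 / 200 = 0.094000 g/(s*kW)
SFC = 0.094000 * 3600 = 338.40 g/kWh


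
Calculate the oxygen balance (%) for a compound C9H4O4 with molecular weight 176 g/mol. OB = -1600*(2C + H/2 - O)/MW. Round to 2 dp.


OB = -1600 * (2C + H/2 - O) / MW
Inner = 2*9 + 4/2 - 4 = 16.00
OB = -1600 * 16.00 / 176 = -145.45%


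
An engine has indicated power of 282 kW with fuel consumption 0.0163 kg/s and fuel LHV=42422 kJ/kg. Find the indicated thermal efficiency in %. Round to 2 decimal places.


eta_ith = (IP / (mf * LHV)) * 100
Denominator = 0.0163 * 42422 = 691.4786 kW
eta_ith = (282 / 691.4786) * 100 = 40.78%


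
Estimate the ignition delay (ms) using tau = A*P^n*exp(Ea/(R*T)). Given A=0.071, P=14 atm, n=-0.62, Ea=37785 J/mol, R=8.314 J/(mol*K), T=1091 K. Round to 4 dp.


tau = A * P^n * exp(Ea/(R*T))
P^n = 14^(-0.62) = 0.19471554
Ea/(R*T) = 37785/(8.314*1091) = 4.165668
exp(Ea/(R*T)) = 64.435712
tau = 0.071 * 0.19471554 * 64.435712 = 0.8908 ms


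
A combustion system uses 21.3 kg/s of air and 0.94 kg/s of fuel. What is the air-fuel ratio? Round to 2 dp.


AFR = m_air / m_fuel
AFR = 21.3 / 0.94 = 22.66


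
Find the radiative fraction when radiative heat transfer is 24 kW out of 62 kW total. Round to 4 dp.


f_rad = Q_rad / Q_total
f_rad = 24 / 62 = 0.3871


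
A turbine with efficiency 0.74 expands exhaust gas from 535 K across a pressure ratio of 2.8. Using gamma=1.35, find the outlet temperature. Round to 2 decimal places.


T_out = T_in * (1 - eta * (1 - PR^(-(gamma-1)/gamma)))
Exponent = -(1.35-1)/1.35 = -0.25925926
PR^exp = 2.8^(-0.25925926) = 0.76572026
Factor = 1 - 0.74*(1 - 0.76572026) = 0.82663299
T_out = 535 * 0.82663299 = 442.25 K


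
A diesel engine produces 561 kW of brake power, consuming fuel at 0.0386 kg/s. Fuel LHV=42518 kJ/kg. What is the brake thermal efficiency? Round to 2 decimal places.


eta_BTE = (BP / (mf * LHV)) * 100
Denominator = 0.0386 * 42518 = 1641.1948 kW
eta_BTE = (561 / 1641.1948) * 100 = 34.18%


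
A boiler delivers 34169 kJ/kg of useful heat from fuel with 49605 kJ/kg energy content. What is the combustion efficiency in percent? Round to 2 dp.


Efficiency = (Q_useful / Q_fuel) * 100
Efficiency = (34169 / 49605) * 100
Efficiency = 0.6888 * 100 = 68.88%


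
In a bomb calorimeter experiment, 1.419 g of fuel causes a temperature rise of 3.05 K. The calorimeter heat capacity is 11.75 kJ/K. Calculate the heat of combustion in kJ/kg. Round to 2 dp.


Hc = C_cal * delta_T / m_fuel
Q_released = 11.75 * 3.05 = 35.8375 kJ
m_fuel = 1.419 g = 1.419/1000 kg = 0.001419 kg
Hc = 35.8375 / 0.001419 = 25255.46 kJ/kg


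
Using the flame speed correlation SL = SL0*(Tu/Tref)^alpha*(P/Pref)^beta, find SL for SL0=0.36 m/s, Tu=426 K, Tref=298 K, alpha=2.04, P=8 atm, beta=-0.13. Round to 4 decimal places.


SL = SL0 * (Tu/Tref)^alpha * (P/Pref)^beta
T ratio = 426/298 = 1.42953020
(T ratio)^alpha = 1.42953020^2.04 = 2.072977
(P/Pref)^beta = 8^(-0.13) = 0.763130
SL = 0.36 * 2.072977 * 0.763130 = 0.5695 m/s


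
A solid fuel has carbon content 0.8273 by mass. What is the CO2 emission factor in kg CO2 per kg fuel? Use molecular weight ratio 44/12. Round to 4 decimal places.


EF = C_frac * (M_CO2 / M_C)
EF = 0.8273 * (44/12)
EF = 0.8273 * 3.666667 = 3.0334 kg_CO2/kg_fuel


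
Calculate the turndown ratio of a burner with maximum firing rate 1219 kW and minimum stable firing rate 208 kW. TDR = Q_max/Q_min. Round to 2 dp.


TDR = Q_max / Q_min
TDR = 1219 / 208 = 5.86


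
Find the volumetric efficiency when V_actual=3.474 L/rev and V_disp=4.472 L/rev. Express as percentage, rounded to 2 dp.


eta_v = (V_actual / V_disp) * 100
Ratio = 3.474 / 4.472 = 0.7768
eta_v = 0.7768 * 100 = 77.68%


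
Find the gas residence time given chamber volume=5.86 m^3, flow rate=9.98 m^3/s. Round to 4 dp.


tau = V / Q_flow
tau = 5.86 / 9.98 = 0.5872 s


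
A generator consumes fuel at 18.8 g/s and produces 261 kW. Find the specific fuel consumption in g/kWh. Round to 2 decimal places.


SFC = (mf / BP) * 3600
Rate = 18.8 / 261 = 0.072031 g/(s*kW)
SFC = 0.072031 * 3600 = 259.31 g/kWh


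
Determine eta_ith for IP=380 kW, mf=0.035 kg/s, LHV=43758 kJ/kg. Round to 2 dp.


eta_ith = (IP / (mf * LHV)) * 100
Denominator = 0.035 * 43758 = 1531.5300 kW
eta_ith = (380 / 1531.5300) * 100 = 24.81%


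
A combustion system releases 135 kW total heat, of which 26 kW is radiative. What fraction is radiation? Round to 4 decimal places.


f_rad = Q_rad / Q_total
f_rad = 26 / 135 = 0.1926


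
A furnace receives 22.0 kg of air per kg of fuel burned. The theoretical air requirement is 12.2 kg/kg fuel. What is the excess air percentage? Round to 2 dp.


Excess air = actual - stoichiometric = 22.0 - 12.2 = 9.80 kg/kg fuel
Excess air % = (excess / stoich) * 100 = (9.80 / 12.2) * 100 = 80.33%


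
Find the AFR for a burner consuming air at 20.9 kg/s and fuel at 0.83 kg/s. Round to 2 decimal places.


AFR = m_air / m_fuel
AFR = 20.9 / 0.83 = 25.18


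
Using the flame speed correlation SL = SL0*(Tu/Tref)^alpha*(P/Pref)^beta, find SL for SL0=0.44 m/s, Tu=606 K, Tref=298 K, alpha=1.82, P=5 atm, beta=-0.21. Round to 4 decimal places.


SL = SL0 * (Tu/Tref)^alpha * (P/Pref)^beta
T ratio = 606/298 = 2.03355705
(T ratio)^alpha = 2.03355705^1.82 = 3.639373
(P/Pref)^beta = 5^(-0.21) = 0.713208
SL = 0.44 * 3.639373 * 0.713208 = 1.1421 m/s


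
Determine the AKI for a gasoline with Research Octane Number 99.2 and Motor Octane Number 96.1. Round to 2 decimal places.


AKI = (RON + MON) / 2
AKI = (99.2 + 96.1) / 2
AKI = 195.3 / 2 = 97.65


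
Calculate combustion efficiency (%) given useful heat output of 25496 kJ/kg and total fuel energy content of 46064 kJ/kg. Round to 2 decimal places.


Efficiency = (Q_useful / Q_fuel) * 100
Efficiency = (25496 / 46064) * 100
Efficiency = 0.5535 * 100 = 55.35%


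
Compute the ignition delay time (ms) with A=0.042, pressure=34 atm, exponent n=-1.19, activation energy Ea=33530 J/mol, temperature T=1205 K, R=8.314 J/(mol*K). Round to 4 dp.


tau = A * P^n * exp(Ea/(R*T))
P^n = 34^(-1.19) = 0.01505012
Ea/(R*T) = 33530/(8.314*1205) = 3.346852
exp(Ea/(R*T)) = 28.413143
tau = 0.042 * 0.01505012 * 28.413143 = 0.0180 ms


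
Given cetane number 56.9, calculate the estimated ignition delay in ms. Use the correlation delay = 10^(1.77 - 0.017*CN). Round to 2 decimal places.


delay = 10^(1.77 - 0.017*CN)
Exponent = 1.77 - 0.017*56.9 = 0.8027
delay = 10^0.8027 = 6.35 ms


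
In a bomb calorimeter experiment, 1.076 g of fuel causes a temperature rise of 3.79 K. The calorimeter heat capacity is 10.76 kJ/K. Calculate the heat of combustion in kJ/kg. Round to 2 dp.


Hc = C_cal * delta_T / m_fuel
Q_released = 10.76 * 3.79 = 40.7804 kJ
m_fuel = 1.076 g = 1.076/1000 kg = 0.001076 kg
Hc = 40.7804 / 0.001076 = 37900.00 kJ/kg


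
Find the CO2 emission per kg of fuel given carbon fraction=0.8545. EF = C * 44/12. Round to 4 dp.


EF = C_frac * (M_CO2 / M_C)
EF = 0.8545 * (44/12)
EF = 0.8545 * 3.666667 = 3.1332 kg_CO2/kg_fuel


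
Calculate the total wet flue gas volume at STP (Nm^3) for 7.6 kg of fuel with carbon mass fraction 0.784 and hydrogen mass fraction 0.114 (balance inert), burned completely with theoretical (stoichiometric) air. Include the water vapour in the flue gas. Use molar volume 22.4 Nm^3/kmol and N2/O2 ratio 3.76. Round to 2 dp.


Per kg fuel: CO2 = (C/12 kmol)*22.4 = (0.784/12)*22.4 = 1.46347 Nm^3
Per kg fuel: H2O = (H/2 kmol)*22.4 = (0.114/2)*22.4 = 1.27680 Nm^3
O2 needed per kg fuel = C/12 + H/4 = 0.784/12 + 0.114/4 = 0.09383333 kmol
Per kg fuel: N2 = O2*3.76*22.4 = 0.09383333*3.76*22.4 = 7.90302 Nm^3
Total per kg = 1.46347 + 1.27680 + 7.90302 = 10.64329 Nm^3
Total = 10.64329 * 7.6 = 80.89 Nm^3


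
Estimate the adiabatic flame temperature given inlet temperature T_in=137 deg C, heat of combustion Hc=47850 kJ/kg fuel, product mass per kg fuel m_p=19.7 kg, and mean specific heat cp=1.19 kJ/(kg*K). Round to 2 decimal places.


T_ad = T_in + Hc / (m_p * cp)
Denominator = 19.7 * 1.19 = 23.4430
Temperature rise = 47850 / 23.4430 = 2041.12 K
T_ad = 137 + 2041.12 = 2178.12 deg C
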